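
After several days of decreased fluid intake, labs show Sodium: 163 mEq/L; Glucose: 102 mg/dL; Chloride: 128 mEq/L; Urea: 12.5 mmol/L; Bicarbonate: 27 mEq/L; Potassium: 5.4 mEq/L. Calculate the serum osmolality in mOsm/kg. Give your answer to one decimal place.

344.2 mOsm/kg

Calculated osmolality = 2·Na + glucose/18 + urea
= 2·163 + 102/18 + 12.5
= 326 + 5.67 + 12.50
= 344.17 mOsm/kg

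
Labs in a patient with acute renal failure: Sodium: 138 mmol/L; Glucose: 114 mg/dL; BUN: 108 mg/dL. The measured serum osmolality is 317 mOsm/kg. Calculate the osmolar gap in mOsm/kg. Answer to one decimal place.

-3.9 mOsm/kg

Calculated osmolality = 2·Na + glucose/18 + BUN/2.8
= 2·138 + 114/18 + 108/2.8
= 276 + 6.33 + 38.57
= 320.9 mOsm/kg ≈ 320.9 mOsm/kg
Osmolar gap = measured − calculated = 317 − 320.9 = -3.9 mOsm/kg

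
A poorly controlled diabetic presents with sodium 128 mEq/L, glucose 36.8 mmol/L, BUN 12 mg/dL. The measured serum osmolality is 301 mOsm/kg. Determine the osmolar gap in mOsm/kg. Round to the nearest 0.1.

Calculated osmolality = 2·Na + glucose + BUN/2.8
= 2·128 + 36.8 + 12/2.8
= 256 + 36.80 + 4.29
= 297.09 mOsm/kg ≈ 297.1 mOsm/kg
Osmolar gap = measured − calculated = 301 − 297.1 = 3.9 mOsm/kg

3.9 mOsm/kg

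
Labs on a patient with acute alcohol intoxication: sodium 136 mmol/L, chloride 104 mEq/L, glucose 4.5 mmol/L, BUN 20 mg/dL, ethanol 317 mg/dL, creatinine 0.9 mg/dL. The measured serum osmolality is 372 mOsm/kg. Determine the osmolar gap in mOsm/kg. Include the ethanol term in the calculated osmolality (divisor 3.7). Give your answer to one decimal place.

Calculated osmolality = 2·Na + glucose + BUN/2.8 + ethanol/3.7
= 2·136 + 4.5 + 20/2.8 + 317/3.7
= 272 + 4.50 + 7.14 + 85.68
= 369.32 mOsm/kg ≈ 369.3 mOsm/kg
Osmolar gap = measured − calculated = 372 − 369.3 = 2.7 mOsm/kg

2.7 mOsm/kg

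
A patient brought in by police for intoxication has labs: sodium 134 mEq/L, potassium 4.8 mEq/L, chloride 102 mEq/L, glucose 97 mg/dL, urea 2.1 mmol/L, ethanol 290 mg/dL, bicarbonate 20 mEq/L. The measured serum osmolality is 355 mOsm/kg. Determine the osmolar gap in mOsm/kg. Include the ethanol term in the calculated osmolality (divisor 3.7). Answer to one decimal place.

Calculated osmolality = 2·Na + glucose/18 + urea + ethanol/3.7
= 2·134 + 97/18 + 2.1 + 290/3.7
= 268 + 5.39 + 2.10 + 78.38
= 353.87 mOsm/kg ≈ 353.9 mOsm/kg
Osmolar gap = measured − calculated = 355 − 353.9 = 1.1 mOsm/kg

1.1 mOsm/kg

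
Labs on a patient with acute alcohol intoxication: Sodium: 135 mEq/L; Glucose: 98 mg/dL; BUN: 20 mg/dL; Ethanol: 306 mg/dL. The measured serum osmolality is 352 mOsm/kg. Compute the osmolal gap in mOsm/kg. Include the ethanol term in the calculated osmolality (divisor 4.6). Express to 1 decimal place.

Calculated osmolality = 2·Na + glucose/18 + BUN/2.8 + ethanol/4.6
= 2·135 + 98/18 + 20/2.8 + 306/4.6
= 270 + 5.44 + 7.14 + 66.52
= 349.1 mOsm/kg ≈ 349.1 mOsm/kg
Osmolar gap = measured − calculated = 352 − 349.1 = 2.9 mOsm/kg

2.9 mOsm/kg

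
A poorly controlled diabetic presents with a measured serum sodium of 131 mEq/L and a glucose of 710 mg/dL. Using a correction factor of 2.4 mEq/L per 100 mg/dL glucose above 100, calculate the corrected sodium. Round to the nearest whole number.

Corrected Na = measured Na + 2.4 · (glucose − 100)/100
= 131 + 2.4 · (710 − 100)/100
= 131 + 14.6
= 145.6 mEq/L

146 mEq/L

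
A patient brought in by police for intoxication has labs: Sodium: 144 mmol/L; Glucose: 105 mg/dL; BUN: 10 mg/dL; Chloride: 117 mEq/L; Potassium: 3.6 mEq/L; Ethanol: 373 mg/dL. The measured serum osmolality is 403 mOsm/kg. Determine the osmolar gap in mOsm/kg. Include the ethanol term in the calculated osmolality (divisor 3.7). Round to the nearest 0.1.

Calculated osmolality = 2·Na + glucose/18 + BUN/2.8 + ethanol/3.7
= 2·144 + 105/18 + 10/2.8 + 373/3.7
= 288 + 5.83 + 3.57 + 100.81
= 398.21 mOsm/kg ≈ 398.2 mOsm/kg
Osmolar gap = measured − calculated = 403 − 398.2 = 4.8 mOsm/kg

4.8 mOsm/kg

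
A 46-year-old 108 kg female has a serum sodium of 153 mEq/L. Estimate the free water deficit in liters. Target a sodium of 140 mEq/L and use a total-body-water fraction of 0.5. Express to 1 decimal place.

5.0 L

TBW = 0.5 · 108 = 54 L
Free water deficit = TBW · (Na/140 − 1)
= 54 · (153/140 − 1)
= 54 · 0.0929
= 5.02 L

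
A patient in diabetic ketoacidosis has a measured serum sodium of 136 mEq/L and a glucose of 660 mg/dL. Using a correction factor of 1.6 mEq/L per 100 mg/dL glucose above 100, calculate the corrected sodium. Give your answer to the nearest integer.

Corrected Na = measured Na + 1.6 · (glucose − 100)/100
= 136 + 1.6 · (660 − 100)/100
= 136 + 9
= 145 mEq/L

145 mEq/L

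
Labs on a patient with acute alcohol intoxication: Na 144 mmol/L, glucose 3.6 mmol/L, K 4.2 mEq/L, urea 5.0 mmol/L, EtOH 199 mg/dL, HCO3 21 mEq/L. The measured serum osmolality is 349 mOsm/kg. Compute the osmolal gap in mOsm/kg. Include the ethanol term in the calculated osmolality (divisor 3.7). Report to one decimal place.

-1.4 mOsm/kg

Calculated osmolality = 2·Na + glucose + urea + ethanol/3.7
= 2·144 + 3.6 + 5 + 199/3.7
= 288 + 3.60 + 5 + 53.78
= 350.38 mOsm/kg ≈ 350.4 mOsm/kg
Osmolar gap = measured − calculated = 349 − 350.4 = -1.4 mOsm/kg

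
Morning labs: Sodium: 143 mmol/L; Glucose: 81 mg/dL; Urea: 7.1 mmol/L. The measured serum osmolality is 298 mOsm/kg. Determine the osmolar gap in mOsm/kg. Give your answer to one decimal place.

0.4 mOsm/kg

Calculated osmolality = 2·Na + glucose/18 + urea
= 2·143 + 81/18 + 7.1
= 286 + 4.50 + 7.10
= 297.6 mOsm/kg ≈ 297.6 mOsm/kg
Osmolar gap = measured − calculated = 298 − 297.6 = 0.4 mOsm/kg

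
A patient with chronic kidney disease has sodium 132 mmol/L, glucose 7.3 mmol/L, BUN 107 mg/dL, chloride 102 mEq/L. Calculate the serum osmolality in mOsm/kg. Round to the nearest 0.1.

Calculated osmolality = 2·Na + glucose + BUN/2.8
= 2·132 + 7.3 + 107/2.8
= 264 + 7.30 + 38.21
= 309.51 mOsm/kg

309.5 mOsm/kg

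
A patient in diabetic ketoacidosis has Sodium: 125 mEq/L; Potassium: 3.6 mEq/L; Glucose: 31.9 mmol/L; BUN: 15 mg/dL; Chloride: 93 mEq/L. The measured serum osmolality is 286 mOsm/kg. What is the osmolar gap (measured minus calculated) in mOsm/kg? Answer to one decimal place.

Calculated osmolality = 2·Na + glucose + BUN/2.8
= 2·125 + 31.9 + 15/2.8
= 250 + 31.90 + 5.36
= 287.26 mOsm/kg ≈ 287.3 mOsm/kg
Osmolar gap = measured − calculated = 286 − 287.3 = -1.3 mOsm/kg

-1.3 mOsm/kg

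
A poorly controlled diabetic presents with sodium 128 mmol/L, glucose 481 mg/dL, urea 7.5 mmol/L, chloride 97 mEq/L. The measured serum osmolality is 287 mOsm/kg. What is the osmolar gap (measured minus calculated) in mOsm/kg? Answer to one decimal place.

-3.2 mOsm/kg

Calculated osmolality = 2·Na + glucose/18 + urea
= 2·128 + 481/18 + 7.5
= 256 + 26.72 + 7.50
= 290.22 mOsm/kg ≈ 290.2 mOsm/kg
Osmolar gap = measured − calculated = 287 − 290.2 = -3.2 mOsm/kg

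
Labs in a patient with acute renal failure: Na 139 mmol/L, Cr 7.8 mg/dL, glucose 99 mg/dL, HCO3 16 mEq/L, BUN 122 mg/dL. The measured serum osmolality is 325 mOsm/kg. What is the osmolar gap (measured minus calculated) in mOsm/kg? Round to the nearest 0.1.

Calculated osmolality = 2·Na + glucose/18 + BUN/2.8
= 2·139 + 99/18 + 122/2.8
= 278 + 5.50 + 43.57
= 327.07 mOsm/kg ≈ 327.1 mOsm/kg
Osmolar gap = measured − calculated = 325 − 327.1 = -2.1 mOsm/kg

-2.1 mOsm/kg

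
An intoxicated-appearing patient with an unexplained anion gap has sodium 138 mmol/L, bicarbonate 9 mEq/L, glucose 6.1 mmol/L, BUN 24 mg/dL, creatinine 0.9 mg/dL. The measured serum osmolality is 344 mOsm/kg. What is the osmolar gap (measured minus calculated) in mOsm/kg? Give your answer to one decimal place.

53.3 mOsm/kg

Calculated osmolality = 2·Na + glucose + BUN/2.8
= 2·138 + 6.1 + 24/2.8
= 276 + 6.10 + 8.57
= 290.67 mOsm/kg ≈ 290.7 mOsm/kg
Osmolar gap = measured − calculated = 344 − 290.7 = 53.3 mOsm/kg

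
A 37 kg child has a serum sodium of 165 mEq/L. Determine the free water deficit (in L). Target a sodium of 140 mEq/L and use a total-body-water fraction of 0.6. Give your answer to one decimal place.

TBW = 0.6 · 37 = 22.2 L
Free water deficit = TBW · (Na/140 − 1)
= 22.2 · (165/140 − 1)
= 22.2 · 0.1786
= 3.96 L

4.0 L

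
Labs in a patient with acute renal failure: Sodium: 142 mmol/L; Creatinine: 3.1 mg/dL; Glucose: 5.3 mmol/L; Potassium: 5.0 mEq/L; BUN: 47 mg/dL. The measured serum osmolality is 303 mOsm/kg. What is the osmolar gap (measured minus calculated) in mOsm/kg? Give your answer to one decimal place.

Calculated osmolality = 2·Na + glucose + BUN/2.8
= 2·142 + 5.3 + 47/2.8
= 284 + 5.30 + 16.79
= 306.09 mOsm/kg ≈ 306.1 mOsm/kg
Osmolar gap = measured − calculated = 303 − 306.1 = -3.1 mOsm/kg

-3.1 mOsm/kg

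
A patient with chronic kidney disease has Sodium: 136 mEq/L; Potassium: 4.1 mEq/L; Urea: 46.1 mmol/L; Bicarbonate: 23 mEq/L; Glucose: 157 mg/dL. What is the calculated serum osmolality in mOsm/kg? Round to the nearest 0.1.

326.8 mOsm/kg

Calculated osmolality = 2·Na + glucose/18 + urea
= 2·136 + 157/18 + 46.1
= 272 + 8.72 + 46.10
= 326.82 mOsm/kg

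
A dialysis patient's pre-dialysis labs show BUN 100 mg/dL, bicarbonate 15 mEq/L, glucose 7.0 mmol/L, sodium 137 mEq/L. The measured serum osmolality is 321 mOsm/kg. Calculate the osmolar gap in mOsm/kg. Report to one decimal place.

4.3 mOsm/kg

Calculated osmolality = 2·Na + glucose + BUN/2.8
= 2·137 + 7 + 100/2.8
= 274 + 7 + 35.71
= 316.71 mOsm/kg ≈ 316.7 mOsm/kg
Osmolar gap = measured − calculated = 321 − 316.7 = 4.3 mOsm/kg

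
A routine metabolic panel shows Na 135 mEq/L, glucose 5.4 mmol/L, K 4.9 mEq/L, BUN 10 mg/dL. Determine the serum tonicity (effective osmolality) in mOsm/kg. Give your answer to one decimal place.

275.4 mOsm/kg

Effective osmolality excludes urea (freely permeant across cell membranes):
2·Na + glucose
= 2·135 + 5.4
= 270 + 5.4
= 275.4 mOsm/kg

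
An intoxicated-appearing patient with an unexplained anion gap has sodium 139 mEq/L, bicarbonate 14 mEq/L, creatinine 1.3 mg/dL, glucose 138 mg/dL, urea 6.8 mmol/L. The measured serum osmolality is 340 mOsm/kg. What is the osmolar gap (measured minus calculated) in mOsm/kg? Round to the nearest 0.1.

Calculated osmolality = 2·Na + glucose/18 + urea
= 2·139 + 138/18 + 6.8
= 278 + 7.67 + 6.80
= 292.47 mOsm/kg ≈ 292.5 mOsm/kg
Osmolar gap = measured − calculated = 340 − 292.5 = 47.5 mOsm/kg

47.5 mOsm/kg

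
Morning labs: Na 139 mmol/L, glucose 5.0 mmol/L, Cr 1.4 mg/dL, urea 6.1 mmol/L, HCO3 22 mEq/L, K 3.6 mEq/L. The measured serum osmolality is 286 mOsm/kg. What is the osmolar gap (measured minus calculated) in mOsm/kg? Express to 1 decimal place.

Calculated osmolality = 2·Na + glucose + urea
= 2·139 + 5 + 6.1
= 278 + 5 + 6.10
= 289.1 mOsm/kg ≈ 289.1 mOsm/kg
Osmolar gap = measured − calculated = 286 − 289.1 = -3.1 mOsm/kg

-3.1 mOsm/kg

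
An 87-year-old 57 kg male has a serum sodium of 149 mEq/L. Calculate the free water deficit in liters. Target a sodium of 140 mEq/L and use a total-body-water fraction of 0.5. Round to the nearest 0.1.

1.8 L

TBW = 0.5 · 57 = 28.5 L
Free water deficit = TBW · (Na/140 − 1)
= 28.5 · (149/140 − 1)
= 28.5 · 0.0643
= 1.83 L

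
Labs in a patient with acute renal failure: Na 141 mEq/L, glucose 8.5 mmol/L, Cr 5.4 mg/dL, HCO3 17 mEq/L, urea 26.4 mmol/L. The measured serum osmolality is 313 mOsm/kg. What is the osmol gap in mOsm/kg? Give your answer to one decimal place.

-3.9 mOsm/kg

Calculated osmolality = 2·Na + glucose + urea
= 2·141 + 8.5 + 26.4
= 282 + 8.50 + 26.40
= 316.9 mOsm/kg ≈ 316.9 mOsm/kg
Osmolar gap = measured − calculated = 313 − 316.9 = -3.9 mOsm/kg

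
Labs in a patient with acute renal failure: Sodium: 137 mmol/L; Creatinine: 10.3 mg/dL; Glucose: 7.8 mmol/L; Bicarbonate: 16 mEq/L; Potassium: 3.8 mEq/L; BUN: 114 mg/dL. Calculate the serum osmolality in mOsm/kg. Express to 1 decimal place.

Calculated osmolality = 2·Na + glucose + BUN/2.8
= 2·137 + 7.8 + 114/2.8
= 274 + 7.80 + 40.71
= 322.51 mOsm/kg

322.5 mOsm/kg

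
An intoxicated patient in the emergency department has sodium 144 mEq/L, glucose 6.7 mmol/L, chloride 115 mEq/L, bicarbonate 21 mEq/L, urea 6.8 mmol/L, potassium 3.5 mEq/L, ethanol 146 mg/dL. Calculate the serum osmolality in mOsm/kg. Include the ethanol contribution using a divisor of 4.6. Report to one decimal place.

Calculated osmolality = 2·Na + glucose + urea + ethanol/4.6
= 2·144 + 6.7 + 6.8 + 146/4.6
= 288 + 6.70 + 6.80 + 31.74
= 333.24 mOsm/kg

333.2 mOsm/kg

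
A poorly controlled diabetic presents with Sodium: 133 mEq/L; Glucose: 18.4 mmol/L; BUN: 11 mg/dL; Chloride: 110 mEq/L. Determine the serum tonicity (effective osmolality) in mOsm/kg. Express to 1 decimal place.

Effective osmolality excludes urea (freely permeant across cell membranes):
2·Na + glucose
= 2·133 + 18.4
= 266 + 18.4
= 284.4 mOsm/kg

284.4 mOsm/kg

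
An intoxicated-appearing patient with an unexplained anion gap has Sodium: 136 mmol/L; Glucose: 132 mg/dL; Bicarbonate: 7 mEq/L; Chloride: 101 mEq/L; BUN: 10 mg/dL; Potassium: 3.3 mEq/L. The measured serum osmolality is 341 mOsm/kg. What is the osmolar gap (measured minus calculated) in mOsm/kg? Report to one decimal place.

58.1 mOsm/kg

Calculated osmolality = 2·Na + glucose/18 + BUN/2.8
= 2·136 + 132/18 + 10/2.8
= 272 + 7.33 + 3.57
= 282.9 mOsm/kg ≈ 282.9 mOsm/kg
Osmolar gap = measured − calculated = 341 − 282.9 = 58.1 mOsm/kg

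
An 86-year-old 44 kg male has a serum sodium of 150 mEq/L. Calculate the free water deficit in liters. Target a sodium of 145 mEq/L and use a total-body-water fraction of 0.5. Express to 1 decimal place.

0.8 L

TBW = 0.5 · 44 = 22 L
Free water deficit = TBW · (Na/145 − 1)
= 22 · (150/145 − 1)
= 22 · 0.0345
= 0.76 L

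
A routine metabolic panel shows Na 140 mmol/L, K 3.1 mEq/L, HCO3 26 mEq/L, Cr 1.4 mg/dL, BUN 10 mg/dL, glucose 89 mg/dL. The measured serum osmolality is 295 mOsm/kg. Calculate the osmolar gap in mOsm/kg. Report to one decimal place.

Calculated osmolality = 2·Na + glucose/18 + BUN/2.8
= 2·140 + 89/18 + 10/2.8
= 280 + 4.94 + 3.57
= 288.51 mOsm/kg ≈ 288.5 mOsm/kg
Osmolar gap = measured − calculated = 295 − 288.5 = 6.5 mOsm/kg

6.5 mOsm/kg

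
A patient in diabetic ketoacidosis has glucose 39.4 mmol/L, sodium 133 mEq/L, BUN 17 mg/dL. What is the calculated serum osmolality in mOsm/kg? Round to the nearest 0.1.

Calculated osmolality = 2·Na + glucose + BUN/2.8
= 2·133 + 39.4 + 17/2.8
= 266 + 39.40 + 6.07
= 311.47 mOsm/kg

311.5 mOsm/kg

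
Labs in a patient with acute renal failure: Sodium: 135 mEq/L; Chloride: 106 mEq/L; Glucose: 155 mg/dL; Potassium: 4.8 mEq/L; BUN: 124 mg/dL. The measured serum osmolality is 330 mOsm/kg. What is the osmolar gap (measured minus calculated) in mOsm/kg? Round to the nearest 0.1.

7.1 mOsm/kg

Calculated osmolality = 2·Na + glucose/18 + BUN/2.8
= 2·135 + 155/18 + 124/2.8
= 270 + 8.61 + 44.29
= 322.9 mOsm/kg ≈ 322.9 mOsm/kg
Osmolar gap = measured − calculated = 330 − 322.9 = 7.1 mOsm/kg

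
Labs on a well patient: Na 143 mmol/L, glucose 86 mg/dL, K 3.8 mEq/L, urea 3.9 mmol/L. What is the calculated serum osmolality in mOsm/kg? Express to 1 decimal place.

294.7 mOsm/kg

Calculated osmolality = 2·Na + glucose/18 + urea
= 2·143 + 86/18 + 3.9
= 286 + 4.78 + 3.90
= 294.68 mOsm/kg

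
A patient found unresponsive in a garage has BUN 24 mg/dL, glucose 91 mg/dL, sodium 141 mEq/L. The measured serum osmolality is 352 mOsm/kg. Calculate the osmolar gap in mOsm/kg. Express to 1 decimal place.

56.4 mOsm/kg

Calculated osmolality = 2·Na + glucose/18 + BUN/2.8
= 2·141 + 91/18 + 24/2.8
= 282 + 5.06 + 8.57
= 295.63 mOsm/kg ≈ 295.6 mOsm/kg
Osmolar gap = measured − calculated = 352 − 295.6 = 56.4 mOsm/kg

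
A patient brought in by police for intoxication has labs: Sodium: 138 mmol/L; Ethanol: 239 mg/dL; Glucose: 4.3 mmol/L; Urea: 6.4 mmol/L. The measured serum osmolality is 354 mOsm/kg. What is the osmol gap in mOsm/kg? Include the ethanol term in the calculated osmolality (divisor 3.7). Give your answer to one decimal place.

Calculated osmolality = 2·Na + glucose + urea + ethanol/3.7
= 2·138 + 4.3 + 6.4 + 239/3.7
= 276 + 4.30 + 6.40 + 64.59
= 351.29 mOsm/kg ≈ 351.3 mOsm/kg
Osmolar gap = measured − calculated = 354 − 351.3 = 2.7 mOsm/kg

2.7 mOsm/kg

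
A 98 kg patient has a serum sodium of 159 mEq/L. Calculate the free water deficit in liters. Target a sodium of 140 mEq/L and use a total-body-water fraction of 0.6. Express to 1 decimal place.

8.0 L

TBW = 0.6 · 98 = 58.8 L
Free water deficit = TBW · (Na/140 − 1)
= 58.8 · (159/140 − 1)
= 58.8 · 0.1357
= 7.98 L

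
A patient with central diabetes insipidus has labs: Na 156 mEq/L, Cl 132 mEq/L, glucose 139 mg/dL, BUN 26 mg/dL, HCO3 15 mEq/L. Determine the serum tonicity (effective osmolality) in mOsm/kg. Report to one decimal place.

Effective osmolality excludes urea (freely permeant across cell membranes):
2·Na + glucose/18
= 2·156 + 139/18
= 312 + 7.72
= 319.72 mOsm/kg

319.7 mOsm/kg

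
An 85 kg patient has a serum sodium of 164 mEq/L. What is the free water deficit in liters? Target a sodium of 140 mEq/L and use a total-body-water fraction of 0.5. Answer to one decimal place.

7.3 L

TBW = 0.5 · 85 = 42.5 L
Free water deficit = TBW · (Na/140 − 1)
= 42.5 · (164/140 − 1)
= 42.5 · 0.1714
= 7.28 L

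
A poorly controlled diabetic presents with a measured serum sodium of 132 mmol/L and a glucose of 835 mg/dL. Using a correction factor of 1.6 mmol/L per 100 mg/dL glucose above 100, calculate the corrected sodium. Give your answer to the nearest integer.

144 mmol/L

Corrected Na = measured Na + 1.6 · (glucose − 100)/100
= 132 + 1.6 · (835 − 100)/100
= 132 + 11.8
= 143.8 mmol/L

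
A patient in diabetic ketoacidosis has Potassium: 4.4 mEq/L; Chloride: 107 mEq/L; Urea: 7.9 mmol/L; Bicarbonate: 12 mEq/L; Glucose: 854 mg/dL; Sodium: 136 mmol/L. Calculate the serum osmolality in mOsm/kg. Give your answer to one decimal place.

327.3 mOsm/kg

Calculated osmolality = 2·Na + glucose/18 + urea
= 2·136 + 854/18 + 7.9
= 272 + 47.44 + 7.90
= 327.34 mOsm/kg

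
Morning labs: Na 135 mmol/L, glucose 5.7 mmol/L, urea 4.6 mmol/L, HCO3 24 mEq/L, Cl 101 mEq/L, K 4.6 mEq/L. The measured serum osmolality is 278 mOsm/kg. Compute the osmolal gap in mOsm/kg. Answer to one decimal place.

-2.3 mOsm/kg

Calculated osmolality = 2·Na + glucose + urea
= 2·135 + 5.7 + 4.6
= 270 + 5.70 + 4.60
= 280.3 mOsm/kg ≈ 280.3 mOsm/kg
Osmolar gap = measured − calculated = 278 − 280.3 = -2.3 mOsm/kg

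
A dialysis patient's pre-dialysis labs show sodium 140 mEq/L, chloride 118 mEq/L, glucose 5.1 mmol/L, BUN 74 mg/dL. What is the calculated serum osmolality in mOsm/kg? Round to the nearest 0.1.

Calculated osmolality = 2·Na + glucose + BUN/2.8
= 2·140 + 5.1 + 74/2.8
= 280 + 5.10 + 26.43
= 311.53 mOsm/kg

311.5 mOsm/kg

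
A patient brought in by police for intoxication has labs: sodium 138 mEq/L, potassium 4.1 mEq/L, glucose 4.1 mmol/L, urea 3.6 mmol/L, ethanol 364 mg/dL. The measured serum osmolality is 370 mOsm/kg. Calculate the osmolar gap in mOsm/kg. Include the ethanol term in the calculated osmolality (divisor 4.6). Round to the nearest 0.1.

7.2 mOsm/kg

Calculated osmolality = 2·Na + glucose + urea + ethanol/4.6
= 2·138 + 4.1 + 3.6 + 364/4.6
= 276 + 4.10 + 3.60 + 79.13
= 362.83 mOsm/kg ≈ 362.8 mOsm/kg
Osmolar gap = measured − calculated = 370 − 362.8 = 7.2 mOsm/kg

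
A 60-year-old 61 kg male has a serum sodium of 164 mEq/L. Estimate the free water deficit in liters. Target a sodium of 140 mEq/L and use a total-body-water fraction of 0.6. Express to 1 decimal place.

6.3 L

TBW = 0.6 · 61 = 36.6 L
Free water deficit = TBW · (Na/140 − 1)
= 36.6 · (164/140 − 1)
= 36.6 · 0.1714
= 6.27 L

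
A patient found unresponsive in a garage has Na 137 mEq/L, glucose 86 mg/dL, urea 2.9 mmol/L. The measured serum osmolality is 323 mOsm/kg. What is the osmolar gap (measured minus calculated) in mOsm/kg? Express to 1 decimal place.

Calculated osmolality = 2·Na + glucose/18 + urea
= 2·137 + 86/18 + 2.9
= 274 + 4.78 + 2.90
= 281.68 mOsm/kg ≈ 281.7 mOsm/kg
Osmolar gap = measured − calculated = 323 − 281.7 = 41.3 mOsm/kg

41.3 mOsm/kg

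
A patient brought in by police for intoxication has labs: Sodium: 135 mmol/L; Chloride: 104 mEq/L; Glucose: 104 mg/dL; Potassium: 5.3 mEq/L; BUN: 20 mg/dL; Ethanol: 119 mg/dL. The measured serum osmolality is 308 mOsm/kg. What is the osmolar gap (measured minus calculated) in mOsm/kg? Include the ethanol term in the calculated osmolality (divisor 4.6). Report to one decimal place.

Calculated osmolality = 2·Na + glucose/18 + BUN/2.8 + ethanol/4.6
= 2·135 + 104/18 + 20/2.8 + 119/4.6
= 270 + 5.78 + 7.14 + 25.87
= 308.79 mOsm/kg ≈ 308.8 mOsm/kg
Osmolar gap = measured − calculated = 308 − 308.8 = -0.8 mOsm/kg

-0.8 mOsm/kg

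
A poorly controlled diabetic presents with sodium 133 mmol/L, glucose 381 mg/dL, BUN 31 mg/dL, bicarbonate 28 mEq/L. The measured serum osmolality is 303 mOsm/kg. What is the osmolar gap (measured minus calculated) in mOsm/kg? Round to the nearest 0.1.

4.8 mOsm/kg

Calculated osmolality = 2·Na + glucose/18 + BUN/2.8
= 2·133 + 381/18 + 31/2.8
= 266 + 21.17 + 11.07
= 298.24 mOsm/kg ≈ 298.2 mOsm/kg
Osmolar gap = measured − calculated = 303 − 298.2 = 4.8 mOsm/kg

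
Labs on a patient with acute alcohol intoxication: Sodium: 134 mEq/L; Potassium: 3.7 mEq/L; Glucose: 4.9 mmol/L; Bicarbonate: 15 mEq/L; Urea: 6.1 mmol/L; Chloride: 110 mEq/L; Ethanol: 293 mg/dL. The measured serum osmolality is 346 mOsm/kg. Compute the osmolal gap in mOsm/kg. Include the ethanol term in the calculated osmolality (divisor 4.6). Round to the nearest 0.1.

3.3 mOsm/kg

Calculated osmolality = 2·Na + glucose + urea + ethanol/4.6
= 2·134 + 4.9 + 6.1 + 293/4.6
= 268 + 4.90 + 6.10 + 63.70
= 342.7 mOsm/kg ≈ 342.7 mOsm/kg
Osmolar gap = measured − calculated = 346 − 342.7 = 3.3 mOsm/kg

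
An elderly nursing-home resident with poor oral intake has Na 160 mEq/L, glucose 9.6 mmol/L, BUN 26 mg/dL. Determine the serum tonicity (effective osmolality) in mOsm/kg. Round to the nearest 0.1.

Effective osmolality excludes urea (freely permeant across cell membranes):
2·Na + glucose
= 2·160 + 9.6
= 320 + 9.6
= 329.6 mOsm/kg

329.6 mOsm/kg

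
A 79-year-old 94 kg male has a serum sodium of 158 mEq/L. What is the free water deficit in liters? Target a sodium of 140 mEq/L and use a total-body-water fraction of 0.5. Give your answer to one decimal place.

6.0 L

TBW = 0.5 · 94 = 47 L
Free water deficit = TBW · (Na/140 − 1)
= 47 · (158/140 − 1)
= 47 · 0.1286
= 6.04 L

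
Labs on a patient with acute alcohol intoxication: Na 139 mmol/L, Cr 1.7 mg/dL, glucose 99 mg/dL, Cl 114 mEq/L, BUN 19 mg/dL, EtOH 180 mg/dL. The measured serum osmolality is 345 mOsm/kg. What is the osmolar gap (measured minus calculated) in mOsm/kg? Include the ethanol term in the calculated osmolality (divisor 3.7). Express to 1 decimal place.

Calculated osmolality = 2·Na + glucose/18 + BUN/2.8 + ethanol/3.7
= 2·139 + 99/18 + 19/2.8 + 180/3.7
= 278 + 5.50 + 6.79 + 48.65
= 338.94 mOsm/kg ≈ 338.9 mOsm/kg
Osmolar gap = measured − calculated = 345 − 338.9 = 6.1 mOsm/kg

6.1 mOsm/kg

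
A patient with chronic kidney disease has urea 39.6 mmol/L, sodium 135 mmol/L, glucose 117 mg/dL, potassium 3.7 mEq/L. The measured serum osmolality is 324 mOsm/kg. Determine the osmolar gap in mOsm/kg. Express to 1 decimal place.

7.9 mOsm/kg

Calculated osmolality = 2·Na + glucose/18 + urea
= 2·135 + 117/18 + 39.6
= 270 + 6.50 + 39.60
= 316.1 mOsm/kg ≈ 316.1 mOsm/kg
Osmolar gap = measured − calculated = 324 − 316.1 = 7.9 mOsm/kg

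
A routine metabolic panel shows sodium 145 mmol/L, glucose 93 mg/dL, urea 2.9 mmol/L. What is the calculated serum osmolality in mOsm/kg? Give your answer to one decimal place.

Calculated osmolality = 2·Na + glucose/18 + urea
= 2·145 + 93/18 + 2.9
= 290 + 5.17 + 2.90
= 298.07 mOsm/kg

298.1 mOsm/kg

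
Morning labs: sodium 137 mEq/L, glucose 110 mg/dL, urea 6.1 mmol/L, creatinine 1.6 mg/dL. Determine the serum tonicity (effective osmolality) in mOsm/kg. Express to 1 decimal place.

280.1 mOsm/kg

Effective osmolality excludes urea (freely permeant across cell membranes):
2·Na + glucose/18
= 2·137 + 110/18
= 274 + 6.11
= 280.11 mOsm/kg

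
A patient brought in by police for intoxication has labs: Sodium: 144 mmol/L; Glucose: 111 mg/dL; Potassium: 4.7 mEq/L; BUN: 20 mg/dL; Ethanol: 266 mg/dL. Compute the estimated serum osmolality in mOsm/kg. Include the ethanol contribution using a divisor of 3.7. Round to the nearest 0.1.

373.2 mOsm/kg

Calculated osmolality = 2·Na + glucose/18 + BUN/2.8 + ethanol/3.7
= 2·144 + 111/18 + 20/2.8 + 266/3.7
= 288 + 6.17 + 7.14 + 71.89
= 373.2 mOsm/kg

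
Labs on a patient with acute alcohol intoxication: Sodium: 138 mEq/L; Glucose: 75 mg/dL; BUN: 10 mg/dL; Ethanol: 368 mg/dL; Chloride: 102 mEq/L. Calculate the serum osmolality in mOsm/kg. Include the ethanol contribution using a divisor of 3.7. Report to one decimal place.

Calculated osmolality = 2·Na + glucose/18 + BUN/2.8 + ethanol/3.7
= 2·138 + 75/18 + 10/2.8 + 368/3.7
= 276 + 4.17 + 3.57 + 99.46
= 383.2 mOsm/kg

383.2 mOsm/kg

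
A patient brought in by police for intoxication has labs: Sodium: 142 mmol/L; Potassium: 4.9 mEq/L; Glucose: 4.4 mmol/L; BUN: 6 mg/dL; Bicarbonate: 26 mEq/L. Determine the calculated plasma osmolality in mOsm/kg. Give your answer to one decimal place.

290.5 mOsm/kg

Calculated osmolality = 2·Na + glucose + BUN/2.8
= 2·142 + 4.4 + 6/2.8
= 284 + 4.40 + 2.14
= 290.54 mOsm/kg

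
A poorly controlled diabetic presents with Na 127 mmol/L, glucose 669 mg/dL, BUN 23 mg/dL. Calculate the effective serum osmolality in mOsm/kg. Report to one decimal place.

Effective osmolality excludes urea (freely permeant across cell membranes):
2·Na + glucose/18
= 2·127 + 669/18
= 254 + 37.17
= 291.17 mOsm/kg

291.2 mOsm/kg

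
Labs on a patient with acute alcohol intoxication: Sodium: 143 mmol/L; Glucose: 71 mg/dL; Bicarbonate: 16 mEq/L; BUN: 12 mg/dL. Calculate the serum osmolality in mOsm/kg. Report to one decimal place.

294.2 mOsm/kg

Calculated osmolality = 2·Na + glucose/18 + BUN/2.8
= 2·143 + 71/18 + 12/2.8
= 286 + 3.94 + 4.29
= 294.23 mOsm/kg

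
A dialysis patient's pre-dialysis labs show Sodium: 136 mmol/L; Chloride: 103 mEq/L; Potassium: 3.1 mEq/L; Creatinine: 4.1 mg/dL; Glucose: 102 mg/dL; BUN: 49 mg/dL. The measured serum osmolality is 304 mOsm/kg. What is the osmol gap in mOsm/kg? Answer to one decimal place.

8.8 mOsm/kg

Calculated osmolality = 2·Na + glucose/18 + BUN/2.8
= 2·136 + 102/18 + 49/2.8
= 272 + 5.67 + 17.50
= 295.17 mOsm/kg ≈ 295.2 mOsm/kg
Osmolar gap = measured − calculated = 304 − 295.2 = 8.8 mOsm/kg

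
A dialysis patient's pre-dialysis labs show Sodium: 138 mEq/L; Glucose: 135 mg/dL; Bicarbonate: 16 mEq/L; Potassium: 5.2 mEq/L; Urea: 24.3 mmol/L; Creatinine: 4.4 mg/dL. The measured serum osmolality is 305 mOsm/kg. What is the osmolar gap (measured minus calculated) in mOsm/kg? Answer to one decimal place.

-2.8 mOsm/kg

Calculated osmolality = 2·Na + glucose/18 + urea
= 2·138 + 135/18 + 24.3
= 276 + 7.50 + 24.30
= 307.8 mOsm/kg ≈ 307.8 mOsm/kg
Osmolar gap = measured − calculated = 305 − 307.8 = -2.8 mOsm/kg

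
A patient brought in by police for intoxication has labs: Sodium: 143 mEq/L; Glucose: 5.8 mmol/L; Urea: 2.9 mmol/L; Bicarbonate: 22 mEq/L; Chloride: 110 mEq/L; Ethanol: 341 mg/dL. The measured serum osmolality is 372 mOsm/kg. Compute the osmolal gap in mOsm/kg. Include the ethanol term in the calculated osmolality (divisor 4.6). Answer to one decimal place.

3.2 mOsm/kg

Calculated osmolality = 2·Na + glucose + urea + ethanol/4.6
= 2·143 + 5.8 + 2.9 + 341/4.6
= 286 + 5.80 + 2.90 + 74.13
= 368.83 mOsm/kg ≈ 368.8 mOsm/kg
Osmolar gap = measured − calculated = 372 − 368.8 = 3.2 mOsm/kg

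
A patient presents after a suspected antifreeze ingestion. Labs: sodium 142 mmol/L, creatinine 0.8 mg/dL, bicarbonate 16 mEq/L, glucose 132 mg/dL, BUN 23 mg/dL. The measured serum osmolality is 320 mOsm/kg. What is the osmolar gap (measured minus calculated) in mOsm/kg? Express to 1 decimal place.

Calculated osmolality = 2·Na + glucose/18 + BUN/2.8
= 2·142 + 132/18 + 23/2.8
= 284 + 7.33 + 8.21
= 299.54 mOsm/kg ≈ 299.5 mOsm/kg
Osmolar gap = measured − calculated = 320 − 299.5 = 20.5 mOsm/kg

20.5 mOsm/kg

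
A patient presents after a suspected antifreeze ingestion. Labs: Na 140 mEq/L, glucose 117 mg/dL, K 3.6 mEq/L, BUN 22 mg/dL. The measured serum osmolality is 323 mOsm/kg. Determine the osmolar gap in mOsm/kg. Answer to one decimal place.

Calculated osmolality = 2·Na + glucose/18 + BUN/2.8
= 2·140 + 117/18 + 22/2.8
= 280 + 6.50 + 7.86
= 294.36 mOsm/kg ≈ 294.4 mOsm/kg
Osmolar gap = measured − calculated = 323 − 294.4 = 28.6 mOsm/kg

28.6 mOsm/kg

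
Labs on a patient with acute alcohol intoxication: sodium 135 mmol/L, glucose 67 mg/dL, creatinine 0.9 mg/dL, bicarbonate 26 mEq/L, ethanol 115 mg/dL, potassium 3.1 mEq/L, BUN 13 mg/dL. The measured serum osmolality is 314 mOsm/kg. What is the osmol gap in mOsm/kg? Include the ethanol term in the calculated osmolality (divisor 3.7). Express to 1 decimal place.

Calculated osmolality = 2·Na + glucose/18 + BUN/2.8 + ethanol/3.7
= 2·135 + 67/18 + 13/2.8 + 115/3.7
= 270 + 3.72 + 4.64 + 31.08
= 309.44 mOsm/kg ≈ 309.4 mOsm/kg
Osmolar gap = measured − calculated = 314 − 309.4 = 4.6 mOsm/kg

4.6 mOsm/kg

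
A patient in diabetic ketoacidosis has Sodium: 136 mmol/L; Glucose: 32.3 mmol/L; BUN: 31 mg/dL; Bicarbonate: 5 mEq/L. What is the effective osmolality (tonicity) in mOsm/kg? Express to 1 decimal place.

304.3 mOsm/kg

Effective osmolality excludes urea (freely permeant across cell membranes):
2·Na + glucose
= 2·136 + 32.3
= 272 + 32.3
= 304.3 mOsm/kg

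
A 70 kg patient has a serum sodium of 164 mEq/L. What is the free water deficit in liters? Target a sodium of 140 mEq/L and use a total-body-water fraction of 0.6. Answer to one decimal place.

TBW = 0.6 · 70 = 42 L
Free water deficit = TBW · (Na/140 − 1)
= 42 · (164/140 − 1)
= 42 · 0.1714
= 7.2 L

7.2 L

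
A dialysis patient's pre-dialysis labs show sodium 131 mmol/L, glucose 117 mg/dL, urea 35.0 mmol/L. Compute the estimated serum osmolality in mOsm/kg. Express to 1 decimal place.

303.5 mOsm/kg

Calculated osmolality = 2·Na + glucose/18 + urea
= 2·131 + 117/18 + 35
= 262 + 6.50 + 35
= 303.5 mOsm/kg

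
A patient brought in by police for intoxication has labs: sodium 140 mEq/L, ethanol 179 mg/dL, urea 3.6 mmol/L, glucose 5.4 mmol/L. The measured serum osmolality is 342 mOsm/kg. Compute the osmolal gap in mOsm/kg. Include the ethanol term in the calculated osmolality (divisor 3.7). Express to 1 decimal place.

4.6 mOsm/kg

Calculated osmolality = 2·Na + glucose + urea + ethanol/3.7
= 2·140 + 5.4 + 3.6 + 179/3.7
= 280 + 5.40 + 3.60 + 48.38
= 337.38 mOsm/kg ≈ 337.4 mOsm/kg
Osmolar gap = measured − calculated = 342 − 337.4 = 4.6 mOsm/kg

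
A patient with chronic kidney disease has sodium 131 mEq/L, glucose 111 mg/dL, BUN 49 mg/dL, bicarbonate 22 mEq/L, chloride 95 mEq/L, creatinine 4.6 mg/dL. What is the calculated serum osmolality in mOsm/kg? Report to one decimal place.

285.7 mOsm/kg

Calculated osmolality = 2·Na + glucose/18 + BUN/2.8
= 2·131 + 111/18 + 49/2.8
= 262 + 6.17 + 17.50
= 285.67 mOsm/kg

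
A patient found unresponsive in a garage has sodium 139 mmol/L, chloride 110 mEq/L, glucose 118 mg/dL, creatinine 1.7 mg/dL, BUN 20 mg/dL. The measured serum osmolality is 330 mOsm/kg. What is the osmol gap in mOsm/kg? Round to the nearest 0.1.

38.3 mOsm/kg

Calculated osmolality = 2·Na + glucose/18 + BUN/2.8
= 2·139 + 118/18 + 20/2.8
= 278 + 6.56 + 7.14
= 291.7 mOsm/kg ≈ 291.7 mOsm/kg
Osmolar gap = measured − calculated = 330 − 291.7 = 38.3 mOsm/kg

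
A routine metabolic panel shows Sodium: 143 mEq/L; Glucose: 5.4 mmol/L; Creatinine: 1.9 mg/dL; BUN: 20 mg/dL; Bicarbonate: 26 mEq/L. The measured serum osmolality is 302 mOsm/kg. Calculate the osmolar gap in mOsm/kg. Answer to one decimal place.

3.5 mOsm/kg

Calculated osmolality = 2·Na + glucose + BUN/2.8
= 2·143 + 5.4 + 20/2.8
= 286 + 5.40 + 7.14
= 298.54 mOsm/kg ≈ 298.5 mOsm/kg
Osmolar gap = measured − calculated = 302 − 298.5 = 3.5 mOsm/kg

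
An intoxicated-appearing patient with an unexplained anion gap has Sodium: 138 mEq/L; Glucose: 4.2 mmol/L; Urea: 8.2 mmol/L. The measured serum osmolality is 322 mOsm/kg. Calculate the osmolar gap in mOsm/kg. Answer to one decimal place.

33.6 mOsm/kg

Calculated osmolality = 2·Na + glucose + urea
= 2·138 + 4.2 + 8.2
= 276 + 4.20 + 8.20
= 288.4 mOsm/kg ≈ 288.4 mOsm/kg
Osmolar gap = measured − calculated = 322 − 288.4 = 33.6 mOsm/kg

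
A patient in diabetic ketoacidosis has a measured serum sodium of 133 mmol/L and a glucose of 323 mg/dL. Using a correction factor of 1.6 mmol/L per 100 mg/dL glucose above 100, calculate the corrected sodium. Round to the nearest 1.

137 mmol/L

Corrected Na = measured Na + 1.6 · (glucose − 100)/100
= 133 + 1.6 · (323 − 100)/100
= 133 + 3.6
= 136.6 mmol/L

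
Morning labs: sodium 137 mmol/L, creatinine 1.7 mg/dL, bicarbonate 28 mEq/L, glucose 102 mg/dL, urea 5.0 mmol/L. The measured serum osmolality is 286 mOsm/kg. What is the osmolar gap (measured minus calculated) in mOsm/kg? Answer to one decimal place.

1.3 mOsm/kg

Calculated osmolality = 2·Na + glucose/18 + urea
= 2·137 + 102/18 + 5
= 274 + 5.67 + 5
= 284.67 mOsm/kg ≈ 284.7 mOsm/kg
Osmolar gap = measured − calculated = 286 − 284.7 = 1.3 mOsm/kg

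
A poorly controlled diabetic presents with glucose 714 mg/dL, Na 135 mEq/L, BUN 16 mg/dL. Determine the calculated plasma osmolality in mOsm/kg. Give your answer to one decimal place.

315.4 mOsm/kg

Calculated osmolality = 2·Na + glucose/18 + BUN/2.8
= 2·135 + 714/18 + 16/2.8
= 270 + 39.67 + 5.71
= 315.38 mOsm/kg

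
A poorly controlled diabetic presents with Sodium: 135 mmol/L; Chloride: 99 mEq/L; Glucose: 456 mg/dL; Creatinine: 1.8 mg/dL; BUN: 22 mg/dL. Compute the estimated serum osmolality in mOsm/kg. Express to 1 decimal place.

Calculated osmolality = 2·Na + glucose/18 + BUN/2.8
= 2·135 + 456/18 + 22/2.8
= 270 + 25.33 + 7.86
= 303.19 mOsm/kg

303.2 mOsm/kg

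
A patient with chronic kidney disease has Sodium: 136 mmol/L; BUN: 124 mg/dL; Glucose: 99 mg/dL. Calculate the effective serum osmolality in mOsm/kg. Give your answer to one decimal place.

277.5 mOsm/kg

Effective osmolality excludes urea (freely permeant across cell membranes):
2·Na + glucose/18
= 2·136 + 99/18
= 272 + 5.5
= 277.5 mOsm/kg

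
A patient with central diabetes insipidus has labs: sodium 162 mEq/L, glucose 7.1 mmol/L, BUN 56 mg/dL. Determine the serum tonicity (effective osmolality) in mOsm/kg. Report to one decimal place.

Effective osmolality excludes urea (freely permeant across cell membranes):
2·Na + glucose
= 2·162 + 7.1
= 324 + 7.1
= 331.1 mOsm/kg

331.1 mOsm/kg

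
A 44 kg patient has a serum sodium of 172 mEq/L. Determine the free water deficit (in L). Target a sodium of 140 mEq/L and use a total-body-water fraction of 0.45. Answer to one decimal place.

TBW = 0.45 · 44 = 19.8 L
Free water deficit = TBW · (Na/140 − 1)
= 19.8 · (172/140 − 1)
= 19.8 · 0.2286
= 4.53 L

4.5 L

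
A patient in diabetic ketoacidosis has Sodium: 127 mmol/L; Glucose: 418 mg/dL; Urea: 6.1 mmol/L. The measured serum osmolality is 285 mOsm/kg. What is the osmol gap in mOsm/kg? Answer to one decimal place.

Calculated osmolality = 2·Na + glucose/18 + urea
= 2·127 + 418/18 + 6.1
= 254 + 23.22 + 6.10
= 283.32 mOsm/kg ≈ 283.3 mOsm/kg
Osmolar gap = measured − calculated = 285 − 283.3 = 1.7 mOsm/kg

1.7 mOsm/kg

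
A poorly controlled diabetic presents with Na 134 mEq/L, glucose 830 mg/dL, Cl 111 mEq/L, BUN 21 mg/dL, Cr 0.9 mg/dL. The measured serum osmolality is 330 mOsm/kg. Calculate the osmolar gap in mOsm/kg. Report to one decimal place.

Calculated osmolality = 2·Na + glucose/18 + BUN/2.8
= 2·134 + 830/18 + 21/2.8
= 268 + 46.11 + 7.50
= 321.61 mOsm/kg ≈ 321.6 mOsm/kg
Osmolar gap = measured − calculated = 330 − 321.6 = 8.4 mOsm/kg

8.4 mOsm/kg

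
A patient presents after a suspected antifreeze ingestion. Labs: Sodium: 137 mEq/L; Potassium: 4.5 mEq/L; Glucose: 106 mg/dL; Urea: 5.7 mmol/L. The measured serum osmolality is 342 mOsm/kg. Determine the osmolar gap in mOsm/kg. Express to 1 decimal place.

Calculated osmolality = 2·Na + glucose/18 + urea
= 2·137 + 106/18 + 5.7
= 274 + 5.89 + 5.70
= 285.59 mOsm/kg ≈ 285.6 mOsm/kg
Osmolar gap = measured − calculated = 342 − 285.6 = 56.4 mOsm/kg

56.4 mOsm/kg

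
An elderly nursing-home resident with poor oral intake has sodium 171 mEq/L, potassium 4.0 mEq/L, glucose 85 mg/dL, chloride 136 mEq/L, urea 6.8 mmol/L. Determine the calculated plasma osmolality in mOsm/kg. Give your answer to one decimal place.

353.5 mOsm/kg

Calculated osmolality = 2·Na + glucose/18 + urea
= 2·171 + 85/18 + 6.8
= 342 + 4.72 + 6.80
= 353.52 mOsm/kg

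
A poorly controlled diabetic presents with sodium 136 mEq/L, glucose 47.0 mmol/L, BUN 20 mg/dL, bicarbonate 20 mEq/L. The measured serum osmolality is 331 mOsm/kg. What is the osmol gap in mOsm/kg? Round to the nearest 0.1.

Calculated osmolality = 2·Na + glucose + BUN/2.8
= 2·136 + 47 + 20/2.8
= 272 + 47 + 7.14
= 326.14 mOsm/kg ≈ 326.1 mOsm/kg
Osmolar gap = measured − calculated = 331 − 326.1 = 4.9 mOsm/kg

4.9 mOsm/kg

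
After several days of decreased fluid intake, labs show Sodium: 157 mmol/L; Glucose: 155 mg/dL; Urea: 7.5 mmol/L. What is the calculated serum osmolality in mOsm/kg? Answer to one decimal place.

330.1 mOsm/kg

Calculated osmolality = 2·Na + glucose/18 + urea
= 2·157 + 155/18 + 7.5
= 314 + 8.61 + 7.50
= 330.11 mOsm/kg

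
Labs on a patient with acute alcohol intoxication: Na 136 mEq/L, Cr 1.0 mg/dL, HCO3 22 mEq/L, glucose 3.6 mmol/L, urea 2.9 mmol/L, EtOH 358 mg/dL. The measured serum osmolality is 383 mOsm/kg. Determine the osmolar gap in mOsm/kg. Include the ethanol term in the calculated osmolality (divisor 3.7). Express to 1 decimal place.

7.7 mOsm/kg

Calculated osmolality = 2·Na + glucose + urea + ethanol/3.7
= 2·136 + 3.6 + 2.9 + 358/3.7
= 272 + 3.60 + 2.90 + 96.76
= 375.26 mOsm/kg ≈ 375.3 mOsm/kg
Osmolar gap = measured − calculated = 383 − 375.3 = 7.7 mOsm/kg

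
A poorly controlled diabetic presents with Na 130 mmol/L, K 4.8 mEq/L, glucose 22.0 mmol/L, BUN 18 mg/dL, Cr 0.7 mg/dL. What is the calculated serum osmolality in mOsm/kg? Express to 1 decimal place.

288.4 mOsm/kg

Calculated osmolality = 2·Na + glucose + BUN/2.8
= 2·130 + 22 + 18/2.8
= 260 + 22 + 6.43
= 288.43 mOsm/kg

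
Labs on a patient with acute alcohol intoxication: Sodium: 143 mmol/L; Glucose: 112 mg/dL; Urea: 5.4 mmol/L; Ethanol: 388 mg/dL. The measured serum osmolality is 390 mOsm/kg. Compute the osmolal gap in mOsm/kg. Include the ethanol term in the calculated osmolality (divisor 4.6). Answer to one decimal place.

8.0 mOsm/kg

Calculated osmolality = 2·Na + glucose/18 + urea + ethanol/4.6
= 2·143 + 112/18 + 5.4 + 388/4.6
= 286 + 6.22 + 5.40 + 84.35
= 381.97 mOsm/kg ≈ 382.0 mOsm/kg
Osmolar gap = measured − calculated = 390 − 382.0 = 8.0 mOsm/kg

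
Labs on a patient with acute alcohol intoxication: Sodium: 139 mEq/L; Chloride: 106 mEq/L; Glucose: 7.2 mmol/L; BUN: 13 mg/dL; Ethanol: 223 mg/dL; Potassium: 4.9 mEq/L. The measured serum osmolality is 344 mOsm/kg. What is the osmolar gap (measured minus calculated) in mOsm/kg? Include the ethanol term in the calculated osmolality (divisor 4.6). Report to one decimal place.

5.7 mOsm/kg

Calculated osmolality = 2·Na + glucose + BUN/2.8 + ethanol/4.6
= 2·139 + 7.2 + 13/2.8 + 223/4.6
= 278 + 7.20 + 4.64 + 48.48
= 338.32 mOsm/kg ≈ 338.3 mOsm/kg
Osmolar gap = measured − calculated = 344 − 338.3 = 5.7 mOsm/kg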